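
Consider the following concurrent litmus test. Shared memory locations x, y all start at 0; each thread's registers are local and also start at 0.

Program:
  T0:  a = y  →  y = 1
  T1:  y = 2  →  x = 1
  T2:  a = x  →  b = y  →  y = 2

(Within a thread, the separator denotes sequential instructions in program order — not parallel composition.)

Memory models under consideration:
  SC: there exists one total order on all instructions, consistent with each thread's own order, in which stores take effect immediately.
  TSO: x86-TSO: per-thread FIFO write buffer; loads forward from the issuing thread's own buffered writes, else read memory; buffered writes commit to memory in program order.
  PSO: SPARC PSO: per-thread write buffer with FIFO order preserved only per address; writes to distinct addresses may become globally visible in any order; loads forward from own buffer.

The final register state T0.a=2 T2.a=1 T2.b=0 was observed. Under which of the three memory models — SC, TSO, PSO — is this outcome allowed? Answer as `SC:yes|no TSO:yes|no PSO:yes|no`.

outcome vector order: (T0.a,T2.a,T2.b)
[SC] allowed = {<0 0 0> <0 0 1> <0 0 2> <0 1 1> <0 1 2> <2 0 0> <2 0 1> <2 0 2> <2 1 1> <2 1 2>}
[TSO] allowed = {<0 0 0> <0 0 1> <0 0 2> <0 1 1> <0 1 2> <2 0 0> <2 0 1> <2 0 2> <2 1 1> <2 1 2>}
[PSO] allowed = {<0 0 0> <0 0 1> <0 0 2> <0 1 0> <0 1 1> <0 1 2> <2 0 0> <2 0 1> <2 0 2> <2 1 0> <2 1 1> <2 1 2>}
target <2 1 0> ∈ {PSO}

SC:no TSO:no PSO:yes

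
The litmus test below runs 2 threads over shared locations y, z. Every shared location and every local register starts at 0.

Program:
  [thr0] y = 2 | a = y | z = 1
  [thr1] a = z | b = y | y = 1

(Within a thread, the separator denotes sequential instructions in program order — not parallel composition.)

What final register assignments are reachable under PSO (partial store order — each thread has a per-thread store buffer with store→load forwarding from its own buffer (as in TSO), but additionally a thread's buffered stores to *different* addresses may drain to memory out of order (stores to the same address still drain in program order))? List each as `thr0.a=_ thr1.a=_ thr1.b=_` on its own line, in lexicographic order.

thr0.a=1 thr1.a=0 thr1.b=0
thr0.a=1 thr1.a=0 thr1.b=2
thr0.a=2 thr1.a=0 thr1.b=0
thr0.a=2 thr1.a=0 thr1.b=2
thr0.a=2 thr1.a=1 thr1.b=0
thr0.a=2 thr1.a=1 thr1.b=2

outcome vector order: (thr0.a,thr1.a,thr1.b)
|PSO outcomes| = 6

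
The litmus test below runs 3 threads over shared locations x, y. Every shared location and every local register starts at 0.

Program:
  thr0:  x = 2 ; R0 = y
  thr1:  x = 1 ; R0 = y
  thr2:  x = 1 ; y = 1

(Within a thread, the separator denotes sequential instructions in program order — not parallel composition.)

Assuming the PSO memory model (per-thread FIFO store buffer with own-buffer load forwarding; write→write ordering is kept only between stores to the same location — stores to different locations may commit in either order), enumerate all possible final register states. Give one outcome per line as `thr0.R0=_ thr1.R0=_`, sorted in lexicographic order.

thr0.R0=0 thr1.R0=0
thr0.R0=0 thr1.R0=1
thr0.R0=1 thr1.R0=0
thr0.R0=1 thr1.R0=1

outcome vector order: (thr0.R0,thr1.R0)
|PSO outcomes| = 4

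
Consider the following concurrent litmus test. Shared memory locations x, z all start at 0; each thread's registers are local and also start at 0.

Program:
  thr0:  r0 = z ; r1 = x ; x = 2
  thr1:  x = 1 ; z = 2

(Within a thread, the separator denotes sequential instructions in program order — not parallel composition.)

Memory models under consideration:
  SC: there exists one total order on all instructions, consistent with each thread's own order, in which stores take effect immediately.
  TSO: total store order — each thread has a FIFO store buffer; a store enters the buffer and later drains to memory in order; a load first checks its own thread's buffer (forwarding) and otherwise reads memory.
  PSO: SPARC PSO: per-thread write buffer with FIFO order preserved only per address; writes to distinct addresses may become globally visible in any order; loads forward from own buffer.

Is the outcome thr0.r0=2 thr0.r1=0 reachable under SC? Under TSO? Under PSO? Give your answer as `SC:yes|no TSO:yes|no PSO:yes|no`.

SC:no TSO:no PSO:yes

outcome vector order: (thr0.r0,thr0.r1)
SC (3): 00 01 21
TSO (3): 00 01 21
PSO (4): 00 01 20 21
target 20 ∈ {PSO}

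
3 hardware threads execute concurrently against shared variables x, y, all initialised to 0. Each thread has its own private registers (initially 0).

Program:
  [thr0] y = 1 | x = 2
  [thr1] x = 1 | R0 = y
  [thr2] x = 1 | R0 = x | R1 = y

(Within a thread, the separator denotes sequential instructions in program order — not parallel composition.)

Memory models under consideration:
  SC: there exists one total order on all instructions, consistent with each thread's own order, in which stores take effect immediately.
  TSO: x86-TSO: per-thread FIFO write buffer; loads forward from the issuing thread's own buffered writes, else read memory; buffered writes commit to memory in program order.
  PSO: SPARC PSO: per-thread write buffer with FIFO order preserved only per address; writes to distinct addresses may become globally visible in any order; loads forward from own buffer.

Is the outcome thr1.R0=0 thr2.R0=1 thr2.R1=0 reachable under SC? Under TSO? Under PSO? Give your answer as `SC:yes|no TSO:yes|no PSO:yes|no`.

SC:yes TSO:yes PSO:yes

outcome vector order: (thr1.R0,thr2.R0,thr2.R1)
[SC] allowed = {(0,1,0), (0,1,1), (0,2,1), (1,1,0), (1,1,1), (1,2,1)}
[TSO] allowed = {(0,1,0), (0,1,1), (0,2,1), (1,1,0), (1,1,1), (1,2,1)}
[PSO] allowed = {(0,1,0), (0,1,1), (0,2,0), (0,2,1), (1,1,0), (1,1,1), (1,2,0), (1,2,1)}
target (0,1,0) ∈ {SC,TSO,PSO}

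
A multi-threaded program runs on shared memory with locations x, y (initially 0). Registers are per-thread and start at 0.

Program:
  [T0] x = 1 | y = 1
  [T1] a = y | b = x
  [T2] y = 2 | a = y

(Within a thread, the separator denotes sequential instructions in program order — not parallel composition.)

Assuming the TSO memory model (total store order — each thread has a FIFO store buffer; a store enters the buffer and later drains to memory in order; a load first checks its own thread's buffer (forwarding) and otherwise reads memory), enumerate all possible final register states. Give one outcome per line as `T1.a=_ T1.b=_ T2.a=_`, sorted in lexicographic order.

T1.a=0 T1.b=0 T2.a=1
T1.a=0 T1.b=0 T2.a=2
T1.a=0 T1.b=1 T2.a=1
T1.a=0 T1.b=1 T2.a=2
T1.a=1 T1.b=1 T2.a=1
T1.a=1 T1.b=1 T2.a=2
T1.a=2 T1.b=0 T2.a=1
T1.a=2 T1.b=0 T2.a=2
T1.a=2 T1.b=1 T2.a=1
T1.a=2 T1.b=1 T2.a=2

outcome vector order: (T1.a,T1.b,T2.a)
|TSO outcomes| = 10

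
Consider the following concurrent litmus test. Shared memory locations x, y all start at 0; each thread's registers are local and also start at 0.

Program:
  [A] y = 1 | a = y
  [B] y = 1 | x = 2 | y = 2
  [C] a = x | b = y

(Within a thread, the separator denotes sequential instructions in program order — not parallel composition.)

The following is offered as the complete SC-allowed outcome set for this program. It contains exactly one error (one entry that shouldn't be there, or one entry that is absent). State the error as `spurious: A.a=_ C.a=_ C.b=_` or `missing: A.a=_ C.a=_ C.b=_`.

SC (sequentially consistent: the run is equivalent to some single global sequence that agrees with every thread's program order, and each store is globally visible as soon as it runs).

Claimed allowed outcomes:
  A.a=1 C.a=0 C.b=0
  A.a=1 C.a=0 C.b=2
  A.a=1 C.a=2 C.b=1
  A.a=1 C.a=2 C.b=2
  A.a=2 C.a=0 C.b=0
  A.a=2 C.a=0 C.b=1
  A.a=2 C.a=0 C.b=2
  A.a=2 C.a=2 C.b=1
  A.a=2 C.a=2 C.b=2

missing: A.a=1 C.a=0 C.b=1

outcome vector order: (A.a,C.a,C.b)
under SC → (1,0,0); (1,0,1); (1,0,2); (1,2,1); (1,2,2); (2,0,0); (2,0,1); (2,0,2); (2,2,1); (2,2,2)
SC∖claimed = {(1,0,1)}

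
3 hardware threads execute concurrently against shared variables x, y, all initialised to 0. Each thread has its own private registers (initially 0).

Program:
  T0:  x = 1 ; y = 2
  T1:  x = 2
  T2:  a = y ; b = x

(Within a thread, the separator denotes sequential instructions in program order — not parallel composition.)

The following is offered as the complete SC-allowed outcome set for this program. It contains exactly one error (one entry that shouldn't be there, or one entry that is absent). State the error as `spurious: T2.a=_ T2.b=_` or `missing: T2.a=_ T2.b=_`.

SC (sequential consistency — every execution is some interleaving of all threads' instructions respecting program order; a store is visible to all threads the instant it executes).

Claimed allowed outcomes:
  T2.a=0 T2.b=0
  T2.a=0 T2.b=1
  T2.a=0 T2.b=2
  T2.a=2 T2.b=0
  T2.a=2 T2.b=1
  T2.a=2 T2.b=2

spurious: T2.a=2 T2.b=0

outcome vector order: (T2.a,T2.b)
SC: 5 outcomes — {(0,0) (0,1) (0,2) (2,1) (2,2)}
claimed∖SC = {(2,0)}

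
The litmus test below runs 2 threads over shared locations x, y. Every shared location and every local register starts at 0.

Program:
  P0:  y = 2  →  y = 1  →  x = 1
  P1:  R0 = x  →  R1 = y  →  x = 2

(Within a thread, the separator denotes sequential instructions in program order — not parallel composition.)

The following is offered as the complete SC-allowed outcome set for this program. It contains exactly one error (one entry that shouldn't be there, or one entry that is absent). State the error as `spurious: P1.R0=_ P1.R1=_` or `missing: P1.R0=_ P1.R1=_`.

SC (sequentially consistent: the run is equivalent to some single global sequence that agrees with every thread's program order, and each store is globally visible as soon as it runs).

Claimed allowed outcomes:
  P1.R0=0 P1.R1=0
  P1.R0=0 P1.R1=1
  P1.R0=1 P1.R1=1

missing: P1.R0=0 P1.R1=2

outcome vector order: (P1.R0,P1.R1)
SC: 4 outcomes — {<0 0>; <0 1>; <0 2>; <1 1>}
SC∖claimed = {<0 2>}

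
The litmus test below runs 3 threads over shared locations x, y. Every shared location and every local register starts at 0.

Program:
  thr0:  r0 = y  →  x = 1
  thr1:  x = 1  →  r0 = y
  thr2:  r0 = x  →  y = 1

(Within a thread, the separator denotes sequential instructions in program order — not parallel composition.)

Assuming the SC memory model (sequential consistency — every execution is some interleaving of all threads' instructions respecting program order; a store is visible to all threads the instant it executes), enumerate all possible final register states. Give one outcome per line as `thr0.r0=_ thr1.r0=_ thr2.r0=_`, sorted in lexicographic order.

outcome vector order: (thr0.r0,thr1.r0,thr2.r0)
|SC outcomes| = 8

thr0.r0=0 thr1.r0=0 thr2.r0=0
thr0.r0=0 thr1.r0=0 thr2.r0=1
thr0.r0=0 thr1.r0=1 thr2.r0=0
thr0.r0=0 thr1.r0=1 thr2.r0=1
thr0.r0=1 thr1.r0=0 thr2.r0=0
thr0.r0=1 thr1.r0=0 thr2.r0=1
thr0.r0=1 thr1.r0=1 thr2.r0=0
thr0.r0=1 thr1.r0=1 thr2.r0=1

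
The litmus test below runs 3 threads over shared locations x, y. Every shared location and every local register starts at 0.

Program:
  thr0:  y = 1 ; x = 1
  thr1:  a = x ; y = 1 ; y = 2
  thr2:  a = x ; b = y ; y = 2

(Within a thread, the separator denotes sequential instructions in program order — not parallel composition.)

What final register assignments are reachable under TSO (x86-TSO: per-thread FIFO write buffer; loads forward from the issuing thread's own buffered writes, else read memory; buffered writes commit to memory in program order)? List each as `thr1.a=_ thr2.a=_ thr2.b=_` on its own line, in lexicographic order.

thr1.a=0 thr2.a=0 thr2.b=0
thr1.a=0 thr2.a=0 thr2.b=1
thr1.a=0 thr2.a=0 thr2.b=2
thr1.a=0 thr2.a=1 thr2.b=1
thr1.a=0 thr2.a=1 thr2.b=2
thr1.a=1 thr2.a=0 thr2.b=0
thr1.a=1 thr2.a=0 thr2.b=1
thr1.a=1 thr2.a=0 thr2.b=2
thr1.a=1 thr2.a=1 thr2.b=1
thr1.a=1 thr2.a=1 thr2.b=2

outcome vector order: (thr1.a,thr2.a,thr2.b)
|TSO outcomes| = 10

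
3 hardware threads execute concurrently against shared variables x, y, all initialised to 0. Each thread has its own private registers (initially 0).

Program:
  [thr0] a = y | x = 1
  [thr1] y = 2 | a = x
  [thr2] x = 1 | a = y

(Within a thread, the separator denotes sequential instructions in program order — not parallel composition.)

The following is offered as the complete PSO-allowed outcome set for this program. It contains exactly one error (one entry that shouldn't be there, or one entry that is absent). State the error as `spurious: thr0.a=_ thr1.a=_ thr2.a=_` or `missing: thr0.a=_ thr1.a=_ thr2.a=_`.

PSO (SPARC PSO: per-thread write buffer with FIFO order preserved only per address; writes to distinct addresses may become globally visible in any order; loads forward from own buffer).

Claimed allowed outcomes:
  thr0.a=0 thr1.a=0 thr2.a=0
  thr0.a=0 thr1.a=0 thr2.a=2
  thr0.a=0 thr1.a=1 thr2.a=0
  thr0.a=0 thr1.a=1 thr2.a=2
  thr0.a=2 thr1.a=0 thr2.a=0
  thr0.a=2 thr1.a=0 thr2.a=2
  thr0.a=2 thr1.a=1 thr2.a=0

outcome vector order: (thr0.a,thr1.a,thr2.a)
PSO (8): (0,0,0), (0,0,2), (0,1,0), (0,1,2), (2,0,0), (2,0,2), (2,1,0), (2,1,2)
PSO∖claimed = {(2,1,2)}

missing: thr0.a=2 thr1.a=1 thr2.a=2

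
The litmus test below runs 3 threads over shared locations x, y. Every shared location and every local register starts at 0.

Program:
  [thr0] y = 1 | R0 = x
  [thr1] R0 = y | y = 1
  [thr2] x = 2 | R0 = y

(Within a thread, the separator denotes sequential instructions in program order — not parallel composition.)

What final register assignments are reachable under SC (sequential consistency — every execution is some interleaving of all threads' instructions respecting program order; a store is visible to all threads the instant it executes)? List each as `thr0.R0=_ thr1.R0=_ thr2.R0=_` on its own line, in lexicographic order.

outcome vector order: (thr0.R0,thr1.R0,thr2.R0)
|SC outcomes| = 6

thr0.R0=0 thr1.R0=0 thr2.R0=1
thr0.R0=0 thr1.R0=1 thr2.R0=1
thr0.R0=2 thr1.R0=0 thr2.R0=0
thr0.R0=2 thr1.R0=0 thr2.R0=1
thr0.R0=2 thr1.R0=1 thr2.R0=0
thr0.R0=2 thr1.R0=1 thr2.R0=1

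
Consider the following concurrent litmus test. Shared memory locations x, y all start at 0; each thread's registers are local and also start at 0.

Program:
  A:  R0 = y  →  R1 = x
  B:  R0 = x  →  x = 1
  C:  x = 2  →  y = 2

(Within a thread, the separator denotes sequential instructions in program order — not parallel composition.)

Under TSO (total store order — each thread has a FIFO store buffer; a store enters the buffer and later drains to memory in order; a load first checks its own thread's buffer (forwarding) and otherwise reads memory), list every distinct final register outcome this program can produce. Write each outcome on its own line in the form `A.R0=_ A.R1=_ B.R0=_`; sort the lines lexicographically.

outcome vector order: (A.R0,A.R1,B.R0)
|TSO outcomes| = 10

A.R0=0 A.R1=0 B.R0=0
A.R0=0 A.R1=0 B.R0=2
A.R0=0 A.R1=1 B.R0=0
A.R0=0 A.R1=1 B.R0=2
A.R0=0 A.R1=2 B.R0=0
A.R0=0 A.R1=2 B.R0=2
A.R0=2 A.R1=1 B.R0=0
A.R0=2 A.R1=1 B.R0=2
A.R0=2 A.R1=2 B.R0=0
A.R0=2 A.R1=2 B.R0=2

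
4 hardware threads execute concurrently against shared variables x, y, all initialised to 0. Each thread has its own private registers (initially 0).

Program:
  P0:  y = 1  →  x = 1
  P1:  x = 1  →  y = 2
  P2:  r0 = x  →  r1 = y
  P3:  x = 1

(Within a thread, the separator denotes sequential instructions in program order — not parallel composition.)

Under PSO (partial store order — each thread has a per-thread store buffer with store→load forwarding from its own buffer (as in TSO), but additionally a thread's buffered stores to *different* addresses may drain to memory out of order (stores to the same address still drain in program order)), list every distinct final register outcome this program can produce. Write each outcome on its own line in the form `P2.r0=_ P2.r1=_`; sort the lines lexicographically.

outcome vector order: (P2.r0,P2.r1)
|PSO outcomes| = 6

P2.r0=0 P2.r1=0
P2.r0=0 P2.r1=1
P2.r0=0 P2.r1=2
P2.r0=1 P2.r1=0
P2.r0=1 P2.r1=1
P2.r0=1 P2.r1=2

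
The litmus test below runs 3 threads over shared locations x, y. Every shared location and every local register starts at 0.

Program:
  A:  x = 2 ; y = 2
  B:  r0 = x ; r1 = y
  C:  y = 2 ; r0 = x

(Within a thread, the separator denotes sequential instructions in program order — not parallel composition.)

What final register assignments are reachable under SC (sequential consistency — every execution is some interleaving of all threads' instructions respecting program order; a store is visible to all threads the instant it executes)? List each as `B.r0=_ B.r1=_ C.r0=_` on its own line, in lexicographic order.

B.r0=0 B.r1=0 C.r0=0
B.r0=0 B.r1=0 C.r0=2
B.r0=0 B.r1=2 C.r0=0
B.r0=0 B.r1=2 C.r0=2
B.r0=2 B.r1=0 C.r0=2
B.r0=2 B.r1=2 C.r0=0
B.r0=2 B.r1=2 C.r0=2

outcome vector order: (B.r0,B.r1,C.r0)
|SC outcomes| = 7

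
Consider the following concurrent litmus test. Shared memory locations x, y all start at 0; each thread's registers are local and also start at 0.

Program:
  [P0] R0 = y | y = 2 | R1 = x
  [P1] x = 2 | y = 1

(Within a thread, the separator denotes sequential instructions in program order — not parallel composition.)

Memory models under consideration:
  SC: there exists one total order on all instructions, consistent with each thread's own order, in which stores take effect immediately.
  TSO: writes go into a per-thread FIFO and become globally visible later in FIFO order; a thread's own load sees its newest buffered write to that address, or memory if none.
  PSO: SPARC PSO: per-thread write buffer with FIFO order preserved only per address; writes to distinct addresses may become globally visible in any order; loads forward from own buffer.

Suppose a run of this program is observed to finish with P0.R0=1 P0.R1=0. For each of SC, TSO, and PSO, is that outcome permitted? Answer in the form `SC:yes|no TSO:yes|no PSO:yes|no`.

SC:no TSO:no PSO:yes

outcome vector order: (P0.R0,P0.R1)
SC: 3 outcomes — {0/0 0/2 1/2}
TSO: 3 outcomes — {0/0 0/2 1/2}
PSO: 4 outcomes — {0/0 0/2 1/0 1/2}
target 1/0 ∈ {PSO}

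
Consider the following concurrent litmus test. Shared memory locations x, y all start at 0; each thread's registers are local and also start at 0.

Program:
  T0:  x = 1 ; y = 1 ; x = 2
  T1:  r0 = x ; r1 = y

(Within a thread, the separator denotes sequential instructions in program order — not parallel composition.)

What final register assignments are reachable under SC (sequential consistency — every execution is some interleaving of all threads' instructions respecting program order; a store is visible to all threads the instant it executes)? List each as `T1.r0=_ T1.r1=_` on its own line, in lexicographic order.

T1.r0=0 T1.r1=0
T1.r0=0 T1.r1=1
T1.r0=1 T1.r1=0
T1.r0=1 T1.r1=1
T1.r0=2 T1.r1=1

outcome vector order: (T1.r0,T1.r1)
|SC outcomes| = 5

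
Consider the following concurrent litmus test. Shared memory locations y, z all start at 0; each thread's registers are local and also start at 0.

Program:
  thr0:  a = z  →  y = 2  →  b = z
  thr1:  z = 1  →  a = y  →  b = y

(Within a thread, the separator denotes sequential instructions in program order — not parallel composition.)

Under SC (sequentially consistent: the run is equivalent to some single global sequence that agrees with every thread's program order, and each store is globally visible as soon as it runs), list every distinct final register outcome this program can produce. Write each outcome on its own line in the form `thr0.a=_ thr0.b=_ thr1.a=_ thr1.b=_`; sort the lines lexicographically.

outcome vector order: (thr0.a,thr0.b,thr1.a,thr1.b)
|SC outcomes| = 7

thr0.a=0 thr0.b=0 thr1.a=2 thr1.b=2
thr0.a=0 thr0.b=1 thr1.a=0 thr1.b=0
thr0.a=0 thr0.b=1 thr1.a=0 thr1.b=2
thr0.a=0 thr0.b=1 thr1.a=2 thr1.b=2
thr0.a=1 thr0.b=1 thr1.a=0 thr1.b=0
thr0.a=1 thr0.b=1 thr1.a=0 thr1.b=2
thr0.a=1 thr0.b=1 thr1.a=2 thr1.b=2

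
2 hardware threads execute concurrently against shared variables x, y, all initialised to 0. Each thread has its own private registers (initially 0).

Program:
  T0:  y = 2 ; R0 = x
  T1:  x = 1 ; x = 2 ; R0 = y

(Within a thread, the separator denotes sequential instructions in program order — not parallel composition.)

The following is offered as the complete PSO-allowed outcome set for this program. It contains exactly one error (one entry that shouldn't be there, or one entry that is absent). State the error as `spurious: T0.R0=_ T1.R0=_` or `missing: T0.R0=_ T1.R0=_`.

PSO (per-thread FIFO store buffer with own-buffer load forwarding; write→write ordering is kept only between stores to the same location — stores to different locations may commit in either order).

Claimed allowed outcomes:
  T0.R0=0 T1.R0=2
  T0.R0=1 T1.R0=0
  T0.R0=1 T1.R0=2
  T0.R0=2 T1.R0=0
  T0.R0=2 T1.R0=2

outcome vector order: (T0.R0,T1.R0)
[PSO] allowed = {00 02 10 12 20 22}
PSO∖claimed = {00}

missing: T0.R0=0 T1.R0=0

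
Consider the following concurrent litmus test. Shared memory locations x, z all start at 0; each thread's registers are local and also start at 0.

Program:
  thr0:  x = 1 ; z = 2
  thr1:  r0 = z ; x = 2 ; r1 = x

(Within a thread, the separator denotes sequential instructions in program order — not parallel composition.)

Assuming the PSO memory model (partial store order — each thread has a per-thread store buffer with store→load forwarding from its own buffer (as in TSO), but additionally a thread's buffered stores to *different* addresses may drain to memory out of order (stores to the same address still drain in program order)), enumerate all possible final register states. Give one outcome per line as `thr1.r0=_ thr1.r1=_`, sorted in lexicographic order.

outcome vector order: (thr1.r0,thr1.r1)
|PSO outcomes| = 4

thr1.r0=0 thr1.r1=1
thr1.r0=0 thr1.r1=2
thr1.r0=2 thr1.r1=1
thr1.r0=2 thr1.r1=2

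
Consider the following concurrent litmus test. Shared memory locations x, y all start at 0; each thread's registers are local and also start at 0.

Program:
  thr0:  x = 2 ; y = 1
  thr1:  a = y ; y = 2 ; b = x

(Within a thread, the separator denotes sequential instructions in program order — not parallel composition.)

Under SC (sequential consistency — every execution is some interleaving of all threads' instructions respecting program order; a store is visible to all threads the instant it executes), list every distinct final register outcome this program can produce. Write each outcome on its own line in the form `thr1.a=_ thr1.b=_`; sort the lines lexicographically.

thr1.a=0 thr1.b=0
thr1.a=0 thr1.b=2
thr1.a=1 thr1.b=2

outcome vector order: (thr1.a,thr1.b)
|SC outcomes| = 3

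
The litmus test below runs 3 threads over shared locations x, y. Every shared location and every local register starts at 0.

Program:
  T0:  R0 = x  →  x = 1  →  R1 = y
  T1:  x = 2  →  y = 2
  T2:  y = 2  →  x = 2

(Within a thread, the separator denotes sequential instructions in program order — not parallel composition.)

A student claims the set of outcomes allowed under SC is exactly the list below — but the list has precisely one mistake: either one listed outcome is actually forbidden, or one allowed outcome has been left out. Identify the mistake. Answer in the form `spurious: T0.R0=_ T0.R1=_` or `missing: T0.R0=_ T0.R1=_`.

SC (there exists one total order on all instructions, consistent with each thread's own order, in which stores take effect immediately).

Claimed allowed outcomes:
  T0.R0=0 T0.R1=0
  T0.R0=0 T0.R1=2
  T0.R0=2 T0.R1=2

missing: T0.R0=2 T0.R1=0

outcome vector order: (T0.R0,T0.R1)
SC (4): 00, 02, 20, 22
SC∖claimed = {20}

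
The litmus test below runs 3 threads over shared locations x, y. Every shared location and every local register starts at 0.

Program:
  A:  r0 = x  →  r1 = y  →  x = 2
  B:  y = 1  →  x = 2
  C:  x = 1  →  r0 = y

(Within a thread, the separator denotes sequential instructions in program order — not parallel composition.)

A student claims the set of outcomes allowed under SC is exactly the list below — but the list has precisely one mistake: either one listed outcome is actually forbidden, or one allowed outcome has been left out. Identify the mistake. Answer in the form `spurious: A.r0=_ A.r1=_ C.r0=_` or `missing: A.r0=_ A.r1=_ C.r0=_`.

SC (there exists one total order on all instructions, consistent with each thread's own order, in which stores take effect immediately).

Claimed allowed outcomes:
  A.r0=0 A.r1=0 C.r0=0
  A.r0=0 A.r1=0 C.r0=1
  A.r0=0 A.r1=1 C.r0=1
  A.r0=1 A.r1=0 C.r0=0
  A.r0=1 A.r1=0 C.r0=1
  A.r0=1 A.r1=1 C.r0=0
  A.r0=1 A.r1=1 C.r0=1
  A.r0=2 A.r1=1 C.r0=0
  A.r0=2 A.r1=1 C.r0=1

outcome vector order: (A.r0,A.r1,C.r0)
[SC] allowed = {0/0/0; 0/0/1; 0/1/0; 0/1/1; 1/0/0; 1/0/1; 1/1/0; 1/1/1; 2/1/0; 2/1/1}
SC∖claimed = {0/1/0}

missing: A.r0=0 A.r1=1 C.r0=0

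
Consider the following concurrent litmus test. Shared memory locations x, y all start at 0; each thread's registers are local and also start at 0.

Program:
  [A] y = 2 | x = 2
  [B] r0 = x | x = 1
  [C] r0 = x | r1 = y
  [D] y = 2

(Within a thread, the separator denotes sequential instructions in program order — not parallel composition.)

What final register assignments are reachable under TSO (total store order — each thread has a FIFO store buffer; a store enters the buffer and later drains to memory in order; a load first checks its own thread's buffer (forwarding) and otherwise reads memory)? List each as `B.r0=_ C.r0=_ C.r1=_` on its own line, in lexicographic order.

B.r0=0 C.r0=0 C.r1=0
B.r0=0 C.r0=0 C.r1=2
B.r0=0 C.r0=1 C.r1=0
B.r0=0 C.r0=1 C.r1=2
B.r0=0 C.r0=2 C.r1=2
B.r0=2 C.r0=0 C.r1=0
B.r0=2 C.r0=0 C.r1=2
B.r0=2 C.r0=1 C.r1=2
B.r0=2 C.r0=2 C.r1=2

outcome vector order: (B.r0,C.r0,C.r1)
|TSO outcomes| = 9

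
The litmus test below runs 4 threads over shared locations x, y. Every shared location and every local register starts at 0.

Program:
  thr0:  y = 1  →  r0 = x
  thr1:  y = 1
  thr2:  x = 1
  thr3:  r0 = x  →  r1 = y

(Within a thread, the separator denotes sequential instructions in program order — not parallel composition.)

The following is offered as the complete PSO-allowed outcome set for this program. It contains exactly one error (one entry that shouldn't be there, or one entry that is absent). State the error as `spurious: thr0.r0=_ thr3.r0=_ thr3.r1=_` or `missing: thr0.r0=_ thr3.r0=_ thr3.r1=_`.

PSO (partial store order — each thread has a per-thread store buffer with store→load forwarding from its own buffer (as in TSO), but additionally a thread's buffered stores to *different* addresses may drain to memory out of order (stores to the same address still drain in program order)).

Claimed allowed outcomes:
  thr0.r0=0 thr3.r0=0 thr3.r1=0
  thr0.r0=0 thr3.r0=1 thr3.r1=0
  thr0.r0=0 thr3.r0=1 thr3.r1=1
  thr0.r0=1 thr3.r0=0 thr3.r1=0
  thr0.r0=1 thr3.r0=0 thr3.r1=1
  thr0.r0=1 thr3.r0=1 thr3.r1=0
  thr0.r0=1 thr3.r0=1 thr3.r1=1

outcome vector order: (thr0.r0,thr3.r0,thr3.r1)
under PSO → 000; 001; 010; 011; 100; 101; 110; 111
PSO∖claimed = {001}

missing: thr0.r0=0 thr3.r0=0 thr3.r1=1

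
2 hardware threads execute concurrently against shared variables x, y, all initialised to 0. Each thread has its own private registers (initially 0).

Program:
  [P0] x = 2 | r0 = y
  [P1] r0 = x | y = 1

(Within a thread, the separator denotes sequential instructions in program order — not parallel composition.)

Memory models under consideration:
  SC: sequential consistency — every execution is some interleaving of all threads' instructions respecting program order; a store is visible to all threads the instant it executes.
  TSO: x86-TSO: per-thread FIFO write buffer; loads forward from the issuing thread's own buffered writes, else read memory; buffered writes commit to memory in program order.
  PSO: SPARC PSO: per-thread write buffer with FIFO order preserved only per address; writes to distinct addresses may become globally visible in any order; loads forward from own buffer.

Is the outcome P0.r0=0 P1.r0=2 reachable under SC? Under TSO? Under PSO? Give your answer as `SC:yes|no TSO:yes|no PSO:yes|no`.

outcome vector order: (P0.r0,P1.r0)
SC (4): <0 0>; <0 2>; <1 0>; <1 2>
TSO (4): <0 0>; <0 2>; <1 0>; <1 2>
PSO (4): <0 0>; <0 2>; <1 0>; <1 2>
target <0 2> ∈ {SC,TSO,PSO}

SC:yes TSO:yes PSO:yes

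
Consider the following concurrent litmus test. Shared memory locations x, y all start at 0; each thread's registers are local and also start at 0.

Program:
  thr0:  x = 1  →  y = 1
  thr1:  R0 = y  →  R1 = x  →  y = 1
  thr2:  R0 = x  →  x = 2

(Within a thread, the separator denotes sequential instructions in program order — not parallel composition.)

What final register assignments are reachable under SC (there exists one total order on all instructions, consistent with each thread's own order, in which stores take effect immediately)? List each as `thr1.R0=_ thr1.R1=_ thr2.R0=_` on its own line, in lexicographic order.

outcome vector order: (thr1.R0,thr1.R1,thr2.R0)
|SC outcomes| = 10

thr1.R0=0 thr1.R1=0 thr2.R0=0
thr1.R0=0 thr1.R1=0 thr2.R0=1
thr1.R0=0 thr1.R1=1 thr2.R0=0
thr1.R0=0 thr1.R1=1 thr2.R0=1
thr1.R0=0 thr1.R1=2 thr2.R0=0
thr1.R0=0 thr1.R1=2 thr2.R0=1
thr1.R0=1 thr1.R1=1 thr2.R0=0
thr1.R0=1 thr1.R1=1 thr2.R0=1
thr1.R0=1 thr1.R1=2 thr2.R0=0
thr1.R0=1 thr1.R1=2 thr2.R0=1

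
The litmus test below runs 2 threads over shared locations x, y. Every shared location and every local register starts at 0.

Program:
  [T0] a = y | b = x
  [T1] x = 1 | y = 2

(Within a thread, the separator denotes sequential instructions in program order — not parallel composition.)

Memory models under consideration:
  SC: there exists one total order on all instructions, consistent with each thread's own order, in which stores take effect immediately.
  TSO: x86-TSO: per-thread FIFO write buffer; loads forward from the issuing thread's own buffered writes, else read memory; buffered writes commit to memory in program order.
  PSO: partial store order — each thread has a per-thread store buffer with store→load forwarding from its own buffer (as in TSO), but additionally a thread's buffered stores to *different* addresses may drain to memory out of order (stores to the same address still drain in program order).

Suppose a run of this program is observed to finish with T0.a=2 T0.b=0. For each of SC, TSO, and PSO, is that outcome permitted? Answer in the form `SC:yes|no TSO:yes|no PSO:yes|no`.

outcome vector order: (T0.a,T0.b)
SC: 3 outcomes — {0/0, 0/1, 2/1}
TSO: 3 outcomes — {0/0, 0/1, 2/1}
PSO: 4 outcomes — {0/0, 0/1, 2/0, 2/1}
target 2/0 ∈ {PSO}

SC:no TSO:no PSO:yes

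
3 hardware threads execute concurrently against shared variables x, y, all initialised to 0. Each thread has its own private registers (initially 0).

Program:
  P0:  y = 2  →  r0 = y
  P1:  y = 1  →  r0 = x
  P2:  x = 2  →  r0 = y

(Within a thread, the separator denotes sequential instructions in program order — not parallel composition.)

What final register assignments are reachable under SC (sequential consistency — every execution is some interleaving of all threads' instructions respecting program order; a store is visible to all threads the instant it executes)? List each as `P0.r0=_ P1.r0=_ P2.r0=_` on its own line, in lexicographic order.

P0.r0=1 P1.r0=0 P2.r0=1
P0.r0=1 P1.r0=2 P2.r0=0
P0.r0=1 P1.r0=2 P2.r0=1
P0.r0=1 P1.r0=2 P2.r0=2
P0.r0=2 P1.r0=0 P2.r0=1
P0.r0=2 P1.r0=0 P2.r0=2
P0.r0=2 P1.r0=2 P2.r0=0
P0.r0=2 P1.r0=2 P2.r0=1
P0.r0=2 P1.r0=2 P2.r0=2

outcome vector order: (P0.r0,P1.r0,P2.r0)
|SC outcomes| = 9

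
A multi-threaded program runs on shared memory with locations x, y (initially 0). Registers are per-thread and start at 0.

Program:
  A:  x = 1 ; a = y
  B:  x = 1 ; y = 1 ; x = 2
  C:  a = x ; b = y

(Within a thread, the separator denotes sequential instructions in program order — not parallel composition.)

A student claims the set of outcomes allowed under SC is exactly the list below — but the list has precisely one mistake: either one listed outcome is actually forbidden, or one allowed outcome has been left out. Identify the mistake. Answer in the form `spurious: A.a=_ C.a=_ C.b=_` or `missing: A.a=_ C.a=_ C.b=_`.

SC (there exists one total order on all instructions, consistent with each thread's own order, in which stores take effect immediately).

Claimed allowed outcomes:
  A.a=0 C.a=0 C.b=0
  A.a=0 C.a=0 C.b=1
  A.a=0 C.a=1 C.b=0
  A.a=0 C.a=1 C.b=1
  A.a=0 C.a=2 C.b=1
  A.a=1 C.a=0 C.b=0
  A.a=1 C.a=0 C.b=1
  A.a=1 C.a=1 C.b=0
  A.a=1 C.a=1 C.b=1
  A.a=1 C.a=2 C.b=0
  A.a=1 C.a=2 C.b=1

outcome vector order: (A.a,C.a,C.b)
SC: 10 outcomes — {<0 0 0> <0 0 1> <0 1 0> <0 1 1> <0 2 1> <1 0 0> <1 0 1> <1 1 0> <1 1 1> <1 2 1>}
claimed∖SC = {<1 2 0>}

spurious: A.a=1 C.a=2 C.b=0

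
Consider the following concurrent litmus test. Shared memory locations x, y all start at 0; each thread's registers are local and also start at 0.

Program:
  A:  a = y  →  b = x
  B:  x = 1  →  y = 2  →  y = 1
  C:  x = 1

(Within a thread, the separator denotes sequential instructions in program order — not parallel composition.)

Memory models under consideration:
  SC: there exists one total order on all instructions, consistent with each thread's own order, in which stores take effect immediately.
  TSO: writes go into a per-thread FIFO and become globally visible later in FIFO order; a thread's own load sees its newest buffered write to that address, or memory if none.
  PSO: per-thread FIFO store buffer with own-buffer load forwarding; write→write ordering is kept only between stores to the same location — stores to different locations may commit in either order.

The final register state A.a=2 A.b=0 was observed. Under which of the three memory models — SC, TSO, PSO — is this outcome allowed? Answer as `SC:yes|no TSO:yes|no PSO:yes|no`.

outcome vector order: (A.a,A.b)
under SC → <0 0>; <0 1>; <1 1>; <2 1>
under TSO → <0 0>; <0 1>; <1 1>; <2 1>
under PSO → <0 0>; <0 1>; <1 0>; <1 1>; <2 0>; <2 1>
target <2 0> ∈ {PSO}

SC:no TSO:no PSO:yes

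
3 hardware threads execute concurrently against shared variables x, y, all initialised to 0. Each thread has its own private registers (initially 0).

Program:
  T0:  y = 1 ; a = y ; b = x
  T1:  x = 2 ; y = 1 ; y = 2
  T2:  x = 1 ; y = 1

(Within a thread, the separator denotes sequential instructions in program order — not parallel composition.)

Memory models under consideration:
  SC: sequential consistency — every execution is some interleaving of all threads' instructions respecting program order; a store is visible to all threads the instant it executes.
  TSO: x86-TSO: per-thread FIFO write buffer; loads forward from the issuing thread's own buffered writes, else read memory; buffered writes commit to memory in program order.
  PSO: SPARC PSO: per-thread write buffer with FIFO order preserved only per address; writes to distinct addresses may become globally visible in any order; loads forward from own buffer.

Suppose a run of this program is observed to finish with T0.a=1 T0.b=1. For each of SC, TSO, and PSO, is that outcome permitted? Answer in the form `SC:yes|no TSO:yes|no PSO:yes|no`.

outcome vector order: (T0.a,T0.b)
under SC → <1 0> <1 1> <1 2> <2 1> <2 2>
under TSO → <1 0> <1 1> <1 2> <2 1> <2 2>
under PSO → <1 0> <1 1> <1 2> <2 0> <2 1> <2 2>
target <1 1> ∈ {SC,TSO,PSO}

SC:yes TSO:yes PSO:yes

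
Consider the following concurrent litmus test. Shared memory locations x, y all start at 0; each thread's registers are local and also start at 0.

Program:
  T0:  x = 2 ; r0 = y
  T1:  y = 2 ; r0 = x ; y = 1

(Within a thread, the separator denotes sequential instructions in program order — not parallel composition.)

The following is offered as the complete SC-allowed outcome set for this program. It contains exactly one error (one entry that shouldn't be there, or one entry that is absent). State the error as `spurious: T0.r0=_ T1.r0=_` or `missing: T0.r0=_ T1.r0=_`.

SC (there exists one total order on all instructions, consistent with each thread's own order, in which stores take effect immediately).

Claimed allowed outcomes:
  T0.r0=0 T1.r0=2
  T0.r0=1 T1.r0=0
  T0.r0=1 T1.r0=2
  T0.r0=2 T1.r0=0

outcome vector order: (T0.r0,T1.r0)
under SC → <0 2> <1 0> <1 2> <2 0> <2 2>
SC∖claimed = {<2 2>}

missing: T0.r0=2 T1.r0=2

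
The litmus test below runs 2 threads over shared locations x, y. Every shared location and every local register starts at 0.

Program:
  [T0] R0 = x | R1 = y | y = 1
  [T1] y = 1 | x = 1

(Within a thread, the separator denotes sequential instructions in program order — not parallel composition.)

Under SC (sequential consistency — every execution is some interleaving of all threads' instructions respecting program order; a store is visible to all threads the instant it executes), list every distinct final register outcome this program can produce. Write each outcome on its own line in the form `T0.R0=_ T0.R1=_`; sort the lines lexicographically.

T0.R0=0 T0.R1=0
T0.R0=0 T0.R1=1
T0.R0=1 T0.R1=1

outcome vector order: (T0.R0,T0.R1)
|SC outcomes| = 3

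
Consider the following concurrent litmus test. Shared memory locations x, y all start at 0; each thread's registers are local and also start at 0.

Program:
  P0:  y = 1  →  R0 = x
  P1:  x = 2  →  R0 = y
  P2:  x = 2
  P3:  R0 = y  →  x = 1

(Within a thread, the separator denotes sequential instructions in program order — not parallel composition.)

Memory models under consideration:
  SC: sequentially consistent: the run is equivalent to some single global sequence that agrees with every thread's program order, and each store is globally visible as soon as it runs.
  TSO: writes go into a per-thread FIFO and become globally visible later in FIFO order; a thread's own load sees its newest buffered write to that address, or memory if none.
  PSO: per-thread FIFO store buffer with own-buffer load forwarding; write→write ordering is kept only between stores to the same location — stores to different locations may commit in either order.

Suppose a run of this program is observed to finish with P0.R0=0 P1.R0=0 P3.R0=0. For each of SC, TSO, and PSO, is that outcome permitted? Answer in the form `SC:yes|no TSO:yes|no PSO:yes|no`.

outcome vector order: (P0.R0,P1.R0,P3.R0)
[SC] allowed = {(0,1,0), (0,1,1), (1,0,0), (1,0,1), (1,1,0), (1,1,1), (2,0,0), (2,0,1), (2,1,0), (2,1,1)}
[TSO] allowed = {(0,0,0), (0,0,1), (0,1,0), (0,1,1), (1,0,0), (1,0,1), (1,1,0), (1,1,1), (2,0,0), (2,0,1), (2,1,0), (2,1,1)}
[PSO] allowed = {(0,0,0), (0,0,1), (0,1,0), (0,1,1), (1,0,0), (1,0,1), (1,1,0), (1,1,1), (2,0,0), (2,0,1), (2,1,0), (2,1,1)}
target (0,0,0) ∈ {TSO,PSO}

SC:no TSO:yes PSO:yes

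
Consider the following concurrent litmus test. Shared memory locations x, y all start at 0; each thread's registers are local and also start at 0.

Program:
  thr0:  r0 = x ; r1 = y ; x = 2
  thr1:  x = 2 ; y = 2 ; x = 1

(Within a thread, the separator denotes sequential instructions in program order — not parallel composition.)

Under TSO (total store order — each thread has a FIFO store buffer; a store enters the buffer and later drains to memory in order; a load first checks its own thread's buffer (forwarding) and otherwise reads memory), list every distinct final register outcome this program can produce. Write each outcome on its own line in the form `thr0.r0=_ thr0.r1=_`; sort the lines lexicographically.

thr0.r0=0 thr0.r1=0
thr0.r0=0 thr0.r1=2
thr0.r0=1 thr0.r1=2
thr0.r0=2 thr0.r1=0
thr0.r0=2 thr0.r1=2

outcome vector order: (thr0.r0,thr0.r1)
|TSO outcomes| = 5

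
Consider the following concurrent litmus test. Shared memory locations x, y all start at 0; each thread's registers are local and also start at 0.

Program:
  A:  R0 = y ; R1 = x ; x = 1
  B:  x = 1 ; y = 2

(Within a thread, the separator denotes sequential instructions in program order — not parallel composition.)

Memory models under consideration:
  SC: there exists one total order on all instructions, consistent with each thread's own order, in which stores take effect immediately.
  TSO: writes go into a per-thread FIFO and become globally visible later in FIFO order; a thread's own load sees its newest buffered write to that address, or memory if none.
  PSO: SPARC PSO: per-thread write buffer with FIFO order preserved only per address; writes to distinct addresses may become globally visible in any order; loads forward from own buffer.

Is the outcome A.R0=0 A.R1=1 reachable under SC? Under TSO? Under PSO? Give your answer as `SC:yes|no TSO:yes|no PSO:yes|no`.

SC:yes TSO:yes PSO:yes

outcome vector order: (A.R0,A.R1)
SC (3): (0,0), (0,1), (2,1)
TSO (3): (0,0), (0,1), (2,1)
PSO (4): (0,0), (0,1), (2,0), (2,1)
target (0,1) ∈ {SC,TSO,PSO}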